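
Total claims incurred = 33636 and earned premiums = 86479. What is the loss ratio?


Loss ratio = claims / premiums
= 33636 / 86479
= 0.3889


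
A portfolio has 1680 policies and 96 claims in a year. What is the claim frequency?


frequency = claims / policies
= 96 / 1680
= 0.0571


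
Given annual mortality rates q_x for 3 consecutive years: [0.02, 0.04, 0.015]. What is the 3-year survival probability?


p_k = 1 - q_k for each year
Survival = product of (1 - q_k)
= 0.98 * 0.96 * 0.985
= 0.9267


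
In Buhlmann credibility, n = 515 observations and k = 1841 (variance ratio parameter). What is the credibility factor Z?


Z = n / (n + k)
= 515 / (515 + 1841)
= 515 / 2356
= 0.2186


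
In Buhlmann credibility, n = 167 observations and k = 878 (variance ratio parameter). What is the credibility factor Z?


Z = n / (n + k)
= 167 / (167 + 878)
= 167 / 1045
= 0.1598


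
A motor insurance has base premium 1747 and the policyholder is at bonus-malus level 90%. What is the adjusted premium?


adjusted = base * BM_level / 100
= 1747 * 90 / 100
= 1747 * 0.9
= 1572.3


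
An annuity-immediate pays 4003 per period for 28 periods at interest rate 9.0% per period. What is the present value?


PV = PMT * (1 - (1+i)^(-n)) / i
= 4003 * (1 - (1+0.09)^(-28)) / 0.09
= 4003 * (1 - 0.089548) / 0.09
= 4003 * 10.116128
= 40494.8619


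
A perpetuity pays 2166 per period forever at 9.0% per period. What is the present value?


PV = PMT / i
= 2166 / 0.09
= 24066.6667


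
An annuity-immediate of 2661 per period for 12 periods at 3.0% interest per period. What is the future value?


FV = PMT * ((1+i)^n - 1) / i
= 2661 * ((1.03)^12 - 1) / 0.03
= 2661 * (1.425761 - 1) / 0.03
= 37764.9907


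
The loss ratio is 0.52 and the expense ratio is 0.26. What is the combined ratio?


Combined ratio = loss ratio + expense ratio
= 0.52 + 0.26
= 0.78


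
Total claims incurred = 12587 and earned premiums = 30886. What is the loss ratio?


Loss ratio = claims / premiums
= 12587 / 30886
= 0.4075


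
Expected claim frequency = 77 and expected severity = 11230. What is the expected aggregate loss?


E[S] = E[N] * E[X]
= 77 * 11230
= 864710


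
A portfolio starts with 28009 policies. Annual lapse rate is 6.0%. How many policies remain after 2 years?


remaining = initial * (1 - lapse)^years
= 28009 * (1 - 0.06)^2
= 28009 * 0.8836
= 24748.7524


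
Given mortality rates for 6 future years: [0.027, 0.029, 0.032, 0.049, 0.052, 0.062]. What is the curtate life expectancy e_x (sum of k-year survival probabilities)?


e_x = sum_{k=1}^{n} k_p_x
k_p_x values:
  1_p_x = 0.973
  2_p_x = 0.944783
  3_p_x = 0.91455
  4_p_x = 0.869737
  5_p_x = 0.824511
  6_p_x = 0.773391
e_x = 5.3


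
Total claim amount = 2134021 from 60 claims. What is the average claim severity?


severity = total / number
= 2134021 / 60
= 35567.0167


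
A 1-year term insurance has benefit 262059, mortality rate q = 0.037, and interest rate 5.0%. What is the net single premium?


NSP = benefit * q * v
v = 1/(1+i) = 0.952381
NSP = 262059 * 0.037 * 0.952381
= 9234.46


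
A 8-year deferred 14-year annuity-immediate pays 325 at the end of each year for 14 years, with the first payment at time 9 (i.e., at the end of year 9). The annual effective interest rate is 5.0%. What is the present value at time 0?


PV at time 8 of the 14-year annuity-immediate:
a_n = 325 * (1-(1+0.05)^(-14))/0.05 = 3217.0583
Discount back 8 years to time 0:
PV = 3217.0583 * (1+0.05)^(-8)
= 3217.0583 * 0.676839
= 2177.4317


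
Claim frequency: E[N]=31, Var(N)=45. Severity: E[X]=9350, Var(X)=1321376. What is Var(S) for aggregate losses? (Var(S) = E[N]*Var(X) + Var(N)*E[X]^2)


Var(S) = E[N]*Var(X) + Var(N)*E[X]^2
= 31*1321376 + 45*9350^2
= 40962656 + 3934012500
= 3.9750e+09


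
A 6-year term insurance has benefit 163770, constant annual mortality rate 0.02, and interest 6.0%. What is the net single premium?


NSP = benefit * sum_{k=0}^{n-1} k_p_x * q * v^(k+1)
With constant q=0.02, v=0.943396
Sum = 0.093879
NSP = 163770 * 0.093879
= 15374.567


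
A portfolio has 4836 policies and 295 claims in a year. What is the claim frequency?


frequency = claims / policies
= 295 / 4836
= 0.061


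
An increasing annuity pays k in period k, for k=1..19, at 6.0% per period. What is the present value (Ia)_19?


(Ia)_n = sum_{k=1}^{n} k * v^k, v = 1/(1+i)
v = 0.943396
Sum computed term by term:
(Ia)_19 = 92.4643


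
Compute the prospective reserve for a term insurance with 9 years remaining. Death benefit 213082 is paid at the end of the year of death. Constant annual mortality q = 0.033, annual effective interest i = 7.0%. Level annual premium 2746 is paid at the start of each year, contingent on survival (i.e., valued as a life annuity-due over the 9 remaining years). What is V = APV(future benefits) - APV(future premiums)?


v = 1/(1+i) = 0.934579
APV(future benefits) per unit = sum_{k=0}^{8} k_p_x * q * v^(k+1) = 0.191545
APV(future benefits) = 213082 * 0.191545 = 40814.8564
Life annuity-due factor ä_{x:9} = sum_{k=0}^{8} k_p_x * v^k = 6.210711
APV(future premiums) = 2746 * 6.210711 = 17054.6134
V = 40814.8564 - 17054.6134
= 23760.243


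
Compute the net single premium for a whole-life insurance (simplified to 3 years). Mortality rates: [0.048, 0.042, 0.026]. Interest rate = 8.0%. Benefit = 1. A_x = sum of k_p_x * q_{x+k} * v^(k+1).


v = 0.925926
Year 0: k_p_x=1.0, q=0.048, term=0.044444
Year 1: k_p_x=0.952, q=0.042, term=0.03428
Year 2: k_p_x=0.912016, q=0.026, term=0.018824
A_x = 0.0975


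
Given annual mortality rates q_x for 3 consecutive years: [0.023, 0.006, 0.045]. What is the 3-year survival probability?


p_k = 1 - q_k for each year
Survival = product of (1 - q_k)
= 0.977 * 0.994 * 0.955
= 0.9274


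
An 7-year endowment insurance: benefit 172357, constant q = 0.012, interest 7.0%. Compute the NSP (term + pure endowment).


Term component = 10788.2515
Pure endowment = 7_p_x * v^7 * benefit = 0.918964 * 0.62275 * 172357 = 98637.2816
NSP = 109425.533


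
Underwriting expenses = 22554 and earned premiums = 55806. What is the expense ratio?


Expense ratio = expenses / premiums
= 22554 / 55806
= 0.4042


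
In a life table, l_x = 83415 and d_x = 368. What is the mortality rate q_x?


q_x = d_x / l_x
= 368 / 83415
= 0.0044


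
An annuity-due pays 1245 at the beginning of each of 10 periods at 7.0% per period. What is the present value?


PV_due = PMT * (1-(1+i)^(-n))/i * (1+i)
PV_immediate = 8744.359
PV_due = 8744.359 * 1.07
= 9356.4641


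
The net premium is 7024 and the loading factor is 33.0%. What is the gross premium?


Gross = net * (1 + loading)
= 7024 * (1 + 0.33)
= 7024 * 1.33
= 9341.92


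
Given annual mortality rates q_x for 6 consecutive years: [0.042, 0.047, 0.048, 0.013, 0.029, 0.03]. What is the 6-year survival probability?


p_k = 1 - q_k for each year
Survival = product of (1 - q_k)
= 0.958 * 0.953 * 0.952 * 0.987 * 0.971 * 0.97
= 0.808


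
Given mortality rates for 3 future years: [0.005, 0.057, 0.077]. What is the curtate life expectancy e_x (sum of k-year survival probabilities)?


e_x = sum_{k=1}^{n} k_p_x
k_p_x values:
  1_p_x = 0.995
  2_p_x = 0.938285
  3_p_x = 0.866037
e_x = 2.7993


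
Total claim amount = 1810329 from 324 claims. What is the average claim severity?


severity = total / number
= 1810329 / 324
= 5587.4352


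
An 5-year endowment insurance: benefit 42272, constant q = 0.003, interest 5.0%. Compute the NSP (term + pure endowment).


Term component = 545.9223
Pure endowment = 5_p_x * v^5 * benefit = 0.98509 * 0.783526 * 42272 = 32627.3718
NSP = 33173.2942


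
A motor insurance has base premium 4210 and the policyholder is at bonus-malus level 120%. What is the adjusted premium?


adjusted = base * BM_level / 100
= 4210 * 120 / 100
= 4210 * 1.2
= 5052.0


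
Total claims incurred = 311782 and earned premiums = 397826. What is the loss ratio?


Loss ratio = claims / premiums
= 311782 / 397826
= 0.7837


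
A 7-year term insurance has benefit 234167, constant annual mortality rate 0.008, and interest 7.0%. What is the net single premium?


NSP = benefit * sum_{k=0}^{n-1} k_p_x * q * v^(k+1)
With constant q=0.008, v=0.934579
Sum = 0.042184
NSP = 234167 * 0.042184
= 9878.2049


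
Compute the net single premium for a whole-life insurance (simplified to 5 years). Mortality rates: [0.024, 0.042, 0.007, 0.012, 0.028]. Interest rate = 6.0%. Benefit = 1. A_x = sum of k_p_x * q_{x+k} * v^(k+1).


v = 0.943396
Year 0: k_p_x=1.0, q=0.024, term=0.022642
Year 1: k_p_x=0.976, q=0.042, term=0.036483
Year 2: k_p_x=0.935008, q=0.007, term=0.005495
Year 3: k_p_x=0.928463, q=0.012, term=0.008825
Year 4: k_p_x=0.917321, q=0.028, term=0.019193
A_x = 0.0926


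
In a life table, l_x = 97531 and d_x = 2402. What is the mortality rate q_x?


q_x = d_x / l_x
= 2402 / 97531
= 0.0246


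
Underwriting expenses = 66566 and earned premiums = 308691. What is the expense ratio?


Expense ratio = expenses / premiums
= 66566 / 308691
= 0.2156


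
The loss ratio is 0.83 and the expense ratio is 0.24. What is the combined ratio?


Combined ratio = loss ratio + expense ratio
= 0.83 + 0.24
= 1.07


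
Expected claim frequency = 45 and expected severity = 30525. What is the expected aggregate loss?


E[S] = E[N] * E[X]
= 45 * 30525
= 1.3736e+06


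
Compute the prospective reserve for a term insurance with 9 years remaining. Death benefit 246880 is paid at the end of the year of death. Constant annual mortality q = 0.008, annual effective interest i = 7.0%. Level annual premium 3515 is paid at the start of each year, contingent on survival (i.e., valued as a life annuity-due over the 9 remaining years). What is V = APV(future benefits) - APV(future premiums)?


v = 1/(1+i) = 0.934579
APV(future benefits) per unit = sum_{k=0}^{8} k_p_x * q * v^(k+1) = 0.050667
APV(future benefits) = 246880 * 0.050667 = 12508.5709
Life annuity-due factor ä_{x:9} = sum_{k=0}^{8} k_p_x * v^k = 6.776658
APV(future premiums) = 3515 * 6.776658 = 23819.9534
V = 12508.5709 - 23819.9534
= -11311.3824


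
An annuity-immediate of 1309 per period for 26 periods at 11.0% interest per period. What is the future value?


FV = PMT * ((1+i)^n - 1) / i
= 1309 * ((1.11)^26 - 1) / 0.11
= 1309 * (15.079865 - 1) / 0.11
= 167550.3914


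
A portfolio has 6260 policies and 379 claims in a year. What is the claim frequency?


frequency = claims / policies
= 379 / 6260
= 0.0605


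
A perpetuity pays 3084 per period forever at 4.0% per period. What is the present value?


PV = PMT / i
= 3084 / 0.04
= 77100.0


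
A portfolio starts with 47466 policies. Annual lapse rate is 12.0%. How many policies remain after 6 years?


remaining = initial * (1 - lapse)^years
= 47466 * (1 - 0.12)^6
= 47466 * 0.464404
= 22043.4044


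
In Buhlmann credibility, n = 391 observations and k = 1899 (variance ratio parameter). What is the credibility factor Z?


Z = n / (n + k)
= 391 / (391 + 1899)
= 391 / 2290
= 0.1707


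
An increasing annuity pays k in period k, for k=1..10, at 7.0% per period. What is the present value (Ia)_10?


(Ia)_n = sum_{k=1}^{n} k * v^k, v = 1/(1+i)
v = 0.934579
Sum computed term by term:
(Ia)_10 = 34.7391


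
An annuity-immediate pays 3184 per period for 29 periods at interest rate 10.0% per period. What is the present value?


PV = PMT * (1 - (1+i)^(-n)) / i
= 3184 * (1 - (1+0.1)^(-29)) / 0.1
= 3184 * (1 - 0.063039) / 0.1
= 3184 * 9.369606
= 29832.8252


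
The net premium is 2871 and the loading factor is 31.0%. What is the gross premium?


Gross = net * (1 + loading)
= 2871 * (1 + 0.31)
= 2871 * 1.31
= 3761.01


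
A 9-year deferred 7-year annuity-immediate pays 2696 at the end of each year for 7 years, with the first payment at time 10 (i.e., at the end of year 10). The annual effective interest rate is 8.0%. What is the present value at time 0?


PV at time 9 of the 7-year annuity-immediate:
a_n = 2696 * (1-(1+0.08)^(-7))/0.08 = 14036.3737
Discount back 9 years to time 0:
PV = 14036.3737 * (1+0.08)^(-9)
= 14036.3737 * 0.500249
= 7021.6814


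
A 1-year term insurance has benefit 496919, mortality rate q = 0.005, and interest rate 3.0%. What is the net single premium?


NSP = benefit * q * v
v = 1/(1+i) = 0.970874
NSP = 496919 * 0.005 * 0.970874
= 2412.2282


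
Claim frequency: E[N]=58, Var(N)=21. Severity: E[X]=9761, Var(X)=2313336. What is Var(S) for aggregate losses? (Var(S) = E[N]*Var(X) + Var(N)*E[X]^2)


Var(S) = E[N]*Var(X) + Var(N)*E[X]^2
= 58*2313336 + 21*9761^2
= 134173488 + 2000819541
= 2.1350e+09


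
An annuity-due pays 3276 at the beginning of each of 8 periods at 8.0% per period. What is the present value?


PV_due = PMT * (1-(1+i)^(-n))/i * (1+i)
PV_immediate = 18825.9892
PV_due = 18825.9892 * 1.08
= 20332.0683


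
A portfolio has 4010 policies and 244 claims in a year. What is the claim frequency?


frequency = claims / policies
= 244 / 4010
= 0.0608


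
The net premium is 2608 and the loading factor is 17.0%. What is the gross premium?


Gross = net * (1 + loading)
= 2608 * (1 + 0.17)
= 2608 * 1.17
= 3051.36


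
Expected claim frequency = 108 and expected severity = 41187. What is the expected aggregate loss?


E[S] = E[N] * E[X]
= 108 * 41187
= 4.4482e+06


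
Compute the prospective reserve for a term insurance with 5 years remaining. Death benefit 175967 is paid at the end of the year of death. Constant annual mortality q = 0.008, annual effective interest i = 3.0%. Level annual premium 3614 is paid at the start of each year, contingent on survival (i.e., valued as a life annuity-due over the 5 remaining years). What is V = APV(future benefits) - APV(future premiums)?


v = 1/(1+i) = 0.970874
APV(future benefits) per unit = sum_{k=0}^{4} k_p_x * q * v^(k+1) = 0.036073
APV(future benefits) = 175967 * 0.036073 = 6347.7001
Life annuity-due factor ä_{x:5} = sum_{k=0}^{4} k_p_x * v^k = 4.64443
APV(future premiums) = 3614 * 4.64443 = 16784.9694
V = 6347.7001 - 16784.9694
= -10437.2693


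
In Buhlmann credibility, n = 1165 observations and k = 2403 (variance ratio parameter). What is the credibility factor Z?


Z = n / (n + k)
= 1165 / (1165 + 2403)
= 1165 / 3568
= 0.3265


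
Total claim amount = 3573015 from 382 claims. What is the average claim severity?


severity = total / number
= 3573015 / 382
= 9353.4424


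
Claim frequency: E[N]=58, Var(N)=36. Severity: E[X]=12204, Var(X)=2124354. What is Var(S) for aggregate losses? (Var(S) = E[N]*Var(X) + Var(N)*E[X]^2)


Var(S) = E[N]*Var(X) + Var(N)*E[X]^2
= 58*2124354 + 36*12204^2
= 123212532 + 5361754176
= 5.4850e+09


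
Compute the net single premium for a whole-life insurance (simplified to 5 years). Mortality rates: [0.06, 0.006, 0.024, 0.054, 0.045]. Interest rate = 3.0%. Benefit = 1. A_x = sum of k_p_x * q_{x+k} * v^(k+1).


v = 0.970874
Year 0: k_p_x=1.0, q=0.06, term=0.058252
Year 1: k_p_x=0.94, q=0.006, term=0.005316
Year 2: k_p_x=0.93436, q=0.024, term=0.020522
Year 3: k_p_x=0.911935, q=0.054, term=0.043753
Year 4: k_p_x=0.862691, q=0.045, term=0.033487
A_x = 0.1613


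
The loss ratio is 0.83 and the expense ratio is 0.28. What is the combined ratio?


Combined ratio = loss ratio + expense ratio
= 0.83 + 0.28
= 1.11


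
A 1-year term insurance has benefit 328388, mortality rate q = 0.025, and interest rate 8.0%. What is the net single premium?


NSP = benefit * q * v
v = 1/(1+i) = 0.925926
NSP = 328388 * 0.025 * 0.925926
= 7601.5741


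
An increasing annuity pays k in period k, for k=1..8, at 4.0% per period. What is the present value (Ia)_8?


(Ia)_n = sum_{k=1}^{n} k * v^k, v = 1/(1+i)
v = 0.961538
Sum computed term by term:
(Ia)_8 = 28.9133


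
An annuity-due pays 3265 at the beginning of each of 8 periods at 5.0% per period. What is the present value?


PV_due = PMT * (1-(1+i)^(-n))/i * (1+i)
PV_immediate = 21102.3897
PV_due = 21102.3897 * 1.05
= 22157.5091


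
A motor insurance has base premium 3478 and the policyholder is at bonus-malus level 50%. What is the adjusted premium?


adjusted = base * BM_level / 100
= 3478 * 50 / 100
= 3478 * 0.5
= 1739.0


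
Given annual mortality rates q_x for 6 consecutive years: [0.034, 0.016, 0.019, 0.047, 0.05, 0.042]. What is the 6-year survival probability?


p_k = 1 - q_k for each year
Survival = product of (1 - q_k)
= 0.966 * 0.984 * 0.981 * 0.953 * 0.95 * 0.958
= 0.8088


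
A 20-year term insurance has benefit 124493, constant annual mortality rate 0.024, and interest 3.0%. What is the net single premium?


NSP = benefit * sum_{k=0}^{n-1} k_p_x * q * v^(k+1)
With constant q=0.024, v=0.970874
Sum = 0.293064
NSP = 124493 * 0.293064
= 36484.4354


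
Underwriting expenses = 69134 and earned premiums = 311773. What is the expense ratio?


Expense ratio = expenses / premiums
= 69134 / 311773
= 0.2217


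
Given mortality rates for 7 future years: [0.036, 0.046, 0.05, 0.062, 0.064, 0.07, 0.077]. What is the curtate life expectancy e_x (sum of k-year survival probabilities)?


e_x = sum_{k=1}^{n} k_p_x
k_p_x values:
  1_p_x = 0.964
  2_p_x = 0.919656
  3_p_x = 0.873673
  4_p_x = 0.819505
  5_p_x = 0.767057
  6_p_x = 0.713363
  7_p_x = 0.658434
e_x = 5.7157


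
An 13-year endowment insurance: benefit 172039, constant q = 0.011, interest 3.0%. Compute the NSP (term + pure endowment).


Term component = 18935.8342
Pure endowment = 13_p_x * v^13 * benefit = 0.866068 * 0.680951 * 172039 = 101459.9816
NSP = 120395.8158


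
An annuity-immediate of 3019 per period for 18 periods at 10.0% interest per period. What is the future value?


FV = PMT * ((1+i)^n - 1) / i
= 3019 * ((1.1)^18 - 1) / 0.1
= 3019 * (5.559917 - 1) / 0.1
= 137663.9037


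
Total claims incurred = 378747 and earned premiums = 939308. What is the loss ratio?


Loss ratio = claims / premiums
= 378747 / 939308
= 0.4032


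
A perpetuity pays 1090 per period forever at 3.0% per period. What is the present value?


PV = PMT / i
= 1090 / 0.03
= 36333.3333


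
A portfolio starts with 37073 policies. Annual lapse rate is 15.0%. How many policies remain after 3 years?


remaining = initial * (1 - lapse)^years
= 37073 * (1 - 0.15)^3
= 37073 * 0.614125
= 22767.4561


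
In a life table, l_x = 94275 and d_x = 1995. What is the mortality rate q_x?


q_x = d_x / l_x
= 1995 / 94275
= 0.0212


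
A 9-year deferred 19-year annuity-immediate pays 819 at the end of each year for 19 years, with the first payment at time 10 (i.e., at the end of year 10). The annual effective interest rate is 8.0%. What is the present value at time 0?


PV at time 9 of the 19-year annuity-immediate:
a_n = 819 * (1-(1+0.08)^(-19))/0.08 = 7865.3477
Discount back 9 years to time 0:
PV = 7865.3477 * (1+0.08)^(-9)
= 7865.3477 * 0.500249
= 3934.6321


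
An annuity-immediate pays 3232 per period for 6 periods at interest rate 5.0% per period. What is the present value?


PV = PMT * (1 - (1+i)^(-n)) / i
= 3232 * (1 - (1+0.05)^(-6)) / 0.05
= 3232 * (1 - 0.746215) / 0.05
= 3232 * 5.075692
= 16404.6368


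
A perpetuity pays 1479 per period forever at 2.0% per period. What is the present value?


PV = PMT / i
= 1479 / 0.02
= 73950.0


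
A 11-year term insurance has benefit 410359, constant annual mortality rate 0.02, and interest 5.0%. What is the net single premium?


NSP = benefit * sum_{k=0}^{n-1} k_p_x * q * v^(k+1)
With constant q=0.02, v=0.952381
Sum = 0.151951
NSP = 410359 * 0.151951
= 62354.5147


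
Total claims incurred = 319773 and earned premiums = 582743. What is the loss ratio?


Loss ratio = claims / premiums
= 319773 / 582743
= 0.5487


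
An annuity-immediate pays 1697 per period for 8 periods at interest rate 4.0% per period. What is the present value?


PV = PMT * (1 - (1+i)^(-n)) / i
= 1697 * (1 - (1+0.04)^(-8)) / 0.04
= 1697 * (1 - 0.73069) / 0.04
= 1697 * 6.732745
= 11425.4681


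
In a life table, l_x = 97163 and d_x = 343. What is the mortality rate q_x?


q_x = d_x / l_x
= 343 / 97163
= 0.0035


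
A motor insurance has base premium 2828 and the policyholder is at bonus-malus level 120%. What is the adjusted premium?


adjusted = base * BM_level / 100
= 2828 * 120 / 100
= 2828 * 1.2
= 3393.6


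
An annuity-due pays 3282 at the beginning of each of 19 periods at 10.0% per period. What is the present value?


PV_due = PMT * (1-(1+i)^(-n))/i * (1+i)
PV_immediate = 27453.6677
PV_due = 27453.6677 * 1.1
= 30199.0345


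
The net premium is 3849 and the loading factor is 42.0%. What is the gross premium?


Gross = net * (1 + loading)
= 3849 * (1 + 0.42)
= 3849 * 1.42
= 5465.58


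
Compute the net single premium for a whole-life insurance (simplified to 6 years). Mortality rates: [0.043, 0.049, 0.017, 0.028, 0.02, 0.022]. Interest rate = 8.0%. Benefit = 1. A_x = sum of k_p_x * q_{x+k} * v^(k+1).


v = 0.925926
Year 0: k_p_x=1.0, q=0.043, term=0.039815
Year 1: k_p_x=0.957, q=0.049, term=0.040203
Year 2: k_p_x=0.910107, q=0.017, term=0.012282
Year 3: k_p_x=0.894635, q=0.028, term=0.018412
Year 4: k_p_x=0.869585, q=0.02, term=0.011837
Year 5: k_p_x=0.852194, q=0.022, term=0.011815
A_x = 0.1344


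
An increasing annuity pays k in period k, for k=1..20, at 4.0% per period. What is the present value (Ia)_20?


(Ia)_n = sum_{k=1}^{n} k * v^k, v = 1/(1+i)
v = 0.961538
Sum computed term by term:
(Ia)_20 = 125.155


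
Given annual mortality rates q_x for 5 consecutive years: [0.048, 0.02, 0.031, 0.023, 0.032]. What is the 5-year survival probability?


p_k = 1 - q_k for each year
Survival = product of (1 - q_k)
= 0.952 * 0.98 * 0.969 * 0.977 * 0.968
= 0.855


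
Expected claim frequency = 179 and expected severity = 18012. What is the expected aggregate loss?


E[S] = E[N] * E[X]
= 179 * 18012
= 3.2241e+06


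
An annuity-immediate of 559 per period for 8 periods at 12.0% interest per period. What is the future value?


FV = PMT * ((1+i)^n - 1) / i
= 559 * ((1.12)^8 - 1) / 0.12
= 559 * (2.475963 - 1) / 0.12
= 6875.5285


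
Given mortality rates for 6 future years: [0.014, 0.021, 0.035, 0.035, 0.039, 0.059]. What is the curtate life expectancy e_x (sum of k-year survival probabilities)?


e_x = sum_{k=1}^{n} k_p_x
k_p_x values:
  1_p_x = 0.986
  2_p_x = 0.965294
  3_p_x = 0.931509
  4_p_x = 0.898906
  5_p_x = 0.863849
  6_p_x = 0.812882
e_x = 5.4584


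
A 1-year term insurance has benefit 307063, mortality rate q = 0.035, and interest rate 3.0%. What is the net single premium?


NSP = benefit * q * v
v = 1/(1+i) = 0.970874
NSP = 307063 * 0.035 * 0.970874
= 10434.1796


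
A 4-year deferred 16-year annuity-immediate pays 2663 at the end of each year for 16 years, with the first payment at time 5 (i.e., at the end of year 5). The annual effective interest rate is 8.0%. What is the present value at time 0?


PV at time 4 of the 16-year annuity-immediate:
a_n = 2663 * (1-(1+0.08)^(-16))/0.08 = 23571.1961
Discount back 4 years to time 0:
PV = 23571.1961 * (1+0.08)^(-4)
= 23571.1961 * 0.73503
= 17325.5328


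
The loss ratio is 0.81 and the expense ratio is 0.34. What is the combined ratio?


Combined ratio = loss ratio + expense ratio
= 0.81 + 0.34
= 1.15


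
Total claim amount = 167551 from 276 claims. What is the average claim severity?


severity = total / number
= 167551 / 276
= 607.0688


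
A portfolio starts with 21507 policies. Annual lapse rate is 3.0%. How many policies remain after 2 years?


remaining = initial * (1 - lapse)^years
= 21507 * (1 - 0.03)^2
= 21507 * 0.9409
= 20235.9363


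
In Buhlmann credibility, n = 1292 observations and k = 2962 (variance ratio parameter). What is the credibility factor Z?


Z = n / (n + k)
= 1292 / (1292 + 2962)
= 1292 / 4254
= 0.3037


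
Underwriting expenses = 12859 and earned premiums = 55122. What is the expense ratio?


Expense ratio = expenses / premiums
= 12859 / 55122
= 0.2333


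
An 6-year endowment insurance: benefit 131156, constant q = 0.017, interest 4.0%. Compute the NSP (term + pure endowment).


Term component = 11224.4678
Pure endowment = 6_p_x * v^6 * benefit = 0.902238 * 0.790315 * 131156 = 93521.0199
NSP = 104745.4876


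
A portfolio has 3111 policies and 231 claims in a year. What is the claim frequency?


frequency = claims / policies
= 231 / 3111
= 0.0743


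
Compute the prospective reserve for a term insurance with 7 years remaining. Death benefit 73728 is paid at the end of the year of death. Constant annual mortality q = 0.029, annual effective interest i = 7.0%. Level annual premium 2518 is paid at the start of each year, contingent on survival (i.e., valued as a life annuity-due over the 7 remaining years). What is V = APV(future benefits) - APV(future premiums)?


v = 1/(1+i) = 0.934579
APV(future benefits) per unit = sum_{k=0}^{6} k_p_x * q * v^(k+1) = 0.144469
APV(future benefits) = 73728 * 0.144469 = 10651.3939
Life annuity-due factor ä_{x:7} = sum_{k=0}^{6} k_p_x * v^k = 5.3304
APV(future premiums) = 2518 * 5.3304 = 13421.9463
V = 10651.3939 - 13421.9463
= -2770.5524


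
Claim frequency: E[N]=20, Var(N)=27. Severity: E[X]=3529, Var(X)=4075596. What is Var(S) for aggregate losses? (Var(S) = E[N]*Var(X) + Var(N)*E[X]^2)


Var(S) = E[N]*Var(X) + Var(N)*E[X]^2
= 20*4075596 + 27*3529^2
= 81511920 + 336253707
= 4.1777e+08


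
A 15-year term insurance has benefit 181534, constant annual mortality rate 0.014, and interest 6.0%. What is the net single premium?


NSP = benefit * sum_{k=0}^{n-1} k_p_x * q * v^(k+1)
With constant q=0.014, v=0.943396
Sum = 0.125295
NSP = 181534 * 0.125295
= 22745.2839


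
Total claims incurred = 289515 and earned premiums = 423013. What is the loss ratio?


Loss ratio = claims / premiums
= 289515 / 423013
= 0.6844


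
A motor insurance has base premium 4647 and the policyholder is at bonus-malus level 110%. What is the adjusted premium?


adjusted = base * BM_level / 100
= 4647 * 110 / 100
= 4647 * 1.1
= 5111.7


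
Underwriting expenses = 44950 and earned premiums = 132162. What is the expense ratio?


Expense ratio = expenses / premiums
= 44950 / 132162
= 0.3401


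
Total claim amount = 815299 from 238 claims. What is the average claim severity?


severity = total / number
= 815299 / 238
= 3425.6261


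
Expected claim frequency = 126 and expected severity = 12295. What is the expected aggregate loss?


E[S] = E[N] * E[X]
= 126 * 12295
= 1.5492e+06


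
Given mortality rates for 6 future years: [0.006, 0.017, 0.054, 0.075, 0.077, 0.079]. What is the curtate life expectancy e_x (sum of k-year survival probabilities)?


e_x = sum_{k=1}^{n} k_p_x
k_p_x values:
  1_p_x = 0.994
  2_p_x = 0.977102
  3_p_x = 0.924338
  4_p_x = 0.855013
  5_p_x = 0.789177
  6_p_x = 0.726832
e_x = 5.2665


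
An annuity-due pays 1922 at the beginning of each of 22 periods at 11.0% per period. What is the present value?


PV_due = PMT * (1-(1+i)^(-n))/i * (1+i)
PV_immediate = 15713.7705
PV_due = 15713.7705 * 1.11
= 17442.2853


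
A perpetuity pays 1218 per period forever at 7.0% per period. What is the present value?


PV = PMT / i
= 1218 / 0.07
= 17400.0


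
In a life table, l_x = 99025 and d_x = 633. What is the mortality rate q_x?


q_x = d_x / l_x
= 633 / 99025
= 0.0064


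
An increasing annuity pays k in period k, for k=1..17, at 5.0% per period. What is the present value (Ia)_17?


(Ia)_n = sum_{k=1}^{n} k * v^k, v = 1/(1+i)
v = 0.952381
Sum computed term by term:
(Ia)_17 = 88.4145


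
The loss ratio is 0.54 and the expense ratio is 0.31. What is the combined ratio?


Combined ratio = loss ratio + expense ratio
= 0.54 + 0.31
= 0.85


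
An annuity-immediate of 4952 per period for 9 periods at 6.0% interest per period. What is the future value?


FV = PMT * ((1+i)^n - 1) / i
= 4952 * ((1.06)^9 - 1) / 0.06
= 4952 * (1.689479 - 1) / 0.06
= 56904.9967


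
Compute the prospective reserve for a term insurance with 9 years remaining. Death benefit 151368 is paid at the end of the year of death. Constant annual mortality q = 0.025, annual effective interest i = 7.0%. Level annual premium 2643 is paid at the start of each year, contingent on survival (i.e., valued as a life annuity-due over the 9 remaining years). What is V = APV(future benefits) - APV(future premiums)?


v = 1/(1+i) = 0.934579
APV(future benefits) per unit = sum_{k=0}^{8} k_p_x * q * v^(k+1) = 0.149184
APV(future benefits) = 151368 * 0.149184 = 22581.7411
Life annuity-due factor ä_{x:9} = sum_{k=0}^{8} k_p_x * v^k = 6.385091
APV(future premiums) = 2643 * 6.385091 = 16875.7966
V = 22581.7411 - 16875.7966
= 5705.9445


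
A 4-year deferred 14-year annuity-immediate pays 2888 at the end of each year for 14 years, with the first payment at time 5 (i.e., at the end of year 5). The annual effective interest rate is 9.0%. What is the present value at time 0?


PV at time 4 of the 14-year annuity-immediate:
a_n = 2888 * (1-(1+0.09)^(-14))/0.09 = 22486.4023
Discount back 4 years to time 0:
PV = 22486.4023 * (1+0.09)^(-4)
= 22486.4023 * 0.708425
= 15929.9343


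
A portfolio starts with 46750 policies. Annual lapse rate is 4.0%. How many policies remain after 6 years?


remaining = initial * (1 - lapse)^years
= 46750 * (1 - 0.04)^6
= 46750 * 0.782758
= 36593.9267


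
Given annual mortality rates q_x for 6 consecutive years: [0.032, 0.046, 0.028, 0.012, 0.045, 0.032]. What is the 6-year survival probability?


p_k = 1 - q_k for each year
Survival = product of (1 - q_k)
= 0.968 * 0.954 * 0.972 * 0.988 * 0.955 * 0.968
= 0.8198


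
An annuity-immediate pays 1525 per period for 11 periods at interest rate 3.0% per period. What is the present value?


PV = PMT * (1 - (1+i)^(-n)) / i
= 1525 * (1 - (1+0.03)^(-11)) / 0.03
= 1525 * (1 - 0.722421) / 0.03
= 1525 * 9.252624
= 14110.2518


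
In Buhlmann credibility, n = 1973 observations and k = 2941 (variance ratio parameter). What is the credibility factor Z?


Z = n / (n + k)
= 1973 / (1973 + 2941)
= 1973 / 4914
= 0.4015


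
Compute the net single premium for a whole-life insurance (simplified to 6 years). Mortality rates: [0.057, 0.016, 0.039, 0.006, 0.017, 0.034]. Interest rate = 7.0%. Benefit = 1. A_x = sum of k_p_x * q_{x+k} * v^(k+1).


v = 0.934579
Year 0: k_p_x=1.0, q=0.057, term=0.053271
Year 1: k_p_x=0.943, q=0.016, term=0.013178
Year 2: k_p_x=0.927912, q=0.039, term=0.029541
Year 3: k_p_x=0.891723, q=0.006, term=0.004082
Year 4: k_p_x=0.886373, q=0.017, term=0.010744
Year 5: k_p_x=0.871305, q=0.034, term=0.01974
A_x = 0.1306


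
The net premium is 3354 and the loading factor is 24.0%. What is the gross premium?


Gross = net * (1 + loading)
= 3354 * (1 + 0.24)
= 3354 * 1.24
= 4158.96


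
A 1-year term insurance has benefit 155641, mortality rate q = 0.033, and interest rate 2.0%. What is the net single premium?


NSP = benefit * q * v
v = 1/(1+i) = 0.980392
NSP = 155641 * 0.033 * 0.980392
= 5035.4441


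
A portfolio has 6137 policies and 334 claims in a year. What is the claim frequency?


frequency = claims / policies
= 334 / 6137
= 0.0544


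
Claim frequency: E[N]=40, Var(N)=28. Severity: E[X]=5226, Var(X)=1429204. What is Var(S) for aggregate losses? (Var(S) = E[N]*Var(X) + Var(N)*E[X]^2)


Var(S) = E[N]*Var(X) + Var(N)*E[X]^2
= 40*1429204 + 28*5226^2
= 57168160 + 764710128
= 8.2188e+08


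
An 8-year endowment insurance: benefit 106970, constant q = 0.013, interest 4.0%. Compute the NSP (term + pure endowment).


Term component = 8971.5966
Pure endowment = 8_p_x * v^8 * benefit = 0.900611 * 0.73069 * 106970 = 70393.4909
NSP = 79365.0875


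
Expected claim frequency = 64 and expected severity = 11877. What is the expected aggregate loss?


E[S] = E[N] * E[X]
= 64 * 11877
= 760128


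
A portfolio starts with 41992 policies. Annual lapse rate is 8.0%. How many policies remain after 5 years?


remaining = initial * (1 - lapse)^years
= 41992 * (1 - 0.08)^5
= 41992 * 0.659082
= 27676.1513


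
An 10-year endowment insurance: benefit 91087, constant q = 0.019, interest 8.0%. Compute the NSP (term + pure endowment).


Term component = 10797.4838
Pure endowment = 10_p_x * v^10 * benefit = 0.825449 * 0.463193 * 91087 = 34826.4268
NSP = 45623.9105


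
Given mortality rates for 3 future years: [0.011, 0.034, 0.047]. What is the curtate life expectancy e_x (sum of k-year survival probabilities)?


e_x = sum_{k=1}^{n} k_p_x
k_p_x values:
  1_p_x = 0.989
  2_p_x = 0.955374
  3_p_x = 0.910471
e_x = 2.8548


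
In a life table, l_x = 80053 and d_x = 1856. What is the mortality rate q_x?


q_x = d_x / l_x
= 1856 / 80053
= 0.0232


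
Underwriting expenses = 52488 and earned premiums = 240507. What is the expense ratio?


Expense ratio = expenses / premiums
= 52488 / 240507
= 0.2182


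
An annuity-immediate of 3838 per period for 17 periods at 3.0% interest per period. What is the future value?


FV = PMT * ((1+i)^n - 1) / i
= 3838 * ((1.03)^17 - 1) / 0.03
= 3838 * (1.652848 - 1) / 0.03
= 83520.9738


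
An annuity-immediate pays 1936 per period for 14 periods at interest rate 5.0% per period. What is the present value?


PV = PMT * (1 - (1+i)^(-n)) / i
= 1936 * (1 - (1+0.05)^(-14)) / 0.05
= 1936 * (1 - 0.505068) / 0.05
= 1936 * 9.898641
= 19163.7689


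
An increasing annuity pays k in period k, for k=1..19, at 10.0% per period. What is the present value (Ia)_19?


(Ia)_n = sum_{k=1}^{n} k * v^k, v = 1/(1+i)
v = 0.909091
Sum computed term by term:
(Ia)_19 = 60.9476


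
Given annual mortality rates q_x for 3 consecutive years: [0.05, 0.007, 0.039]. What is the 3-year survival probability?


p_k = 1 - q_k for each year
Survival = product of (1 - q_k)
= 0.95 * 0.993 * 0.961
= 0.9066


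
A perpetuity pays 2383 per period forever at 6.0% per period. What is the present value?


PV = PMT / i
= 2383 / 0.06
= 39716.6667


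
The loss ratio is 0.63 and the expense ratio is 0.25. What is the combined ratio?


Combined ratio = loss ratio + expense ratio
= 0.63 + 0.25
= 0.88


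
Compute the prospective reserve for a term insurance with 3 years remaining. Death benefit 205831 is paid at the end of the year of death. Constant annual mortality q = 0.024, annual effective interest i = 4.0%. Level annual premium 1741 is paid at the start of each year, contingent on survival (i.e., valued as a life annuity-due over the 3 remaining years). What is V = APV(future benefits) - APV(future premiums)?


v = 1/(1+i) = 0.961538
APV(future benefits) per unit = sum_{k=0}^{2} k_p_x * q * v^(k+1) = 0.065058
APV(future benefits) = 205831 * 0.065058 = 13390.9133
Life annuity-due factor ä_{x:3} = sum_{k=0}^{2} k_p_x * v^k = 2.819172
APV(future premiums) = 1741 * 2.819172 = 4908.1778
V = 13390.9133 - 4908.1778
= 8482.7355


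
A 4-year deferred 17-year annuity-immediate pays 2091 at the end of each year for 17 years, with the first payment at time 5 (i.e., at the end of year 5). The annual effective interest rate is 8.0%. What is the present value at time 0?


PV at time 4 of the 17-year annuity-immediate:
a_n = 2091 * (1-(1+0.08)^(-17))/0.08 = 19073.3453
Discount back 4 years to time 0:
PV = 19073.3453 * (1+0.08)^(-4)
= 19073.3453 * 0.73503
= 14019.4782


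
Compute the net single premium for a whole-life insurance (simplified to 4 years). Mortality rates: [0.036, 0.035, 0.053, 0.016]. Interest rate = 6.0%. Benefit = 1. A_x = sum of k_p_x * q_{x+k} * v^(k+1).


v = 0.943396
Year 0: k_p_x=1.0, q=0.036, term=0.033962
Year 1: k_p_x=0.964, q=0.035, term=0.030028
Year 2: k_p_x=0.93026, q=0.053, term=0.041396
Year 3: k_p_x=0.880956, q=0.016, term=0.011165
A_x = 0.1166


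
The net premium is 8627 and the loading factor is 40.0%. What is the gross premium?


Gross = net * (1 + loading)
= 8627 * (1 + 0.4)
= 8627 * 1.4
= 12077.8


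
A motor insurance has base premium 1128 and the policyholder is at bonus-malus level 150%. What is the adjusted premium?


adjusted = base * BM_level / 100
= 1128 * 150 / 100
= 1128 * 1.5
= 1692.0


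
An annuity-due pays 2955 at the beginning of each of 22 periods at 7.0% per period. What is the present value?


PV_due = PMT * (1-(1+i)^(-n))/i * (1+i)
PV_immediate = 32685.9657
PV_due = 32685.9657 * 1.07
= 34973.9833


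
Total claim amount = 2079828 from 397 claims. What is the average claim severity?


severity = total / number
= 2079828 / 397
= 5238.8615


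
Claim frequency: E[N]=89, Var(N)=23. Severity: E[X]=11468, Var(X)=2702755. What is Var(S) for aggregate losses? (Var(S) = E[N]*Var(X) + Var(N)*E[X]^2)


Var(S) = E[N]*Var(X) + Var(N)*E[X]^2
= 89*2702755 + 23*11468^2
= 240545195 + 3024845552
= 3.2654e+09


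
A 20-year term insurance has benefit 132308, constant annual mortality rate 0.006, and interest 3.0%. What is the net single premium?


NSP = benefit * sum_{k=0}^{n-1} k_p_x * q * v^(k+1)
With constant q=0.006, v=0.970874
Sum = 0.084852
NSP = 132308 * 0.084852
= 11226.579


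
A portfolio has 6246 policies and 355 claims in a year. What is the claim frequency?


frequency = claims / policies
= 355 / 6246
= 0.0568


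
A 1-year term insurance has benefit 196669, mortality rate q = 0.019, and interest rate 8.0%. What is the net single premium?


NSP = benefit * q * v
v = 1/(1+i) = 0.925926
NSP = 196669 * 0.019 * 0.925926
= 3459.9176


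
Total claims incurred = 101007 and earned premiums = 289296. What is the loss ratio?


Loss ratio = claims / premiums
= 101007 / 289296
= 0.3491


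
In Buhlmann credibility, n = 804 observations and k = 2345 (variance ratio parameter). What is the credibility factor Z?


Z = n / (n + k)
= 804 / (804 + 2345)
= 804 / 3149
= 0.2553


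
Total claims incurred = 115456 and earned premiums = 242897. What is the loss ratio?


Loss ratio = claims / premiums
= 115456 / 242897
= 0.4753


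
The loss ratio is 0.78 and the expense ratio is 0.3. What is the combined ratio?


Combined ratio = loss ratio + expense ratio
= 0.78 + 0.3
= 1.08


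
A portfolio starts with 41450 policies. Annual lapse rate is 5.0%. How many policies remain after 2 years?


remaining = initial * (1 - lapse)^years
= 41450 * (1 - 0.05)^2
= 41450 * 0.9025
= 37408.625


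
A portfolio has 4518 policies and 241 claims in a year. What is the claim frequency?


frequency = claims / policies
= 241 / 4518
= 0.0533


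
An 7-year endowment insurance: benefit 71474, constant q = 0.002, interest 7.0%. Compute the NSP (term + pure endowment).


Term component = 766.1946
Pure endowment = 7_p_x * v^7 * benefit = 0.986084 * 0.62275 * 71474 = 43890.9957
NSP = 44657.1902


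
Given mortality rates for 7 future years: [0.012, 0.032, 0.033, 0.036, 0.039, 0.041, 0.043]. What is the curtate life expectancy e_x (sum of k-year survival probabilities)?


e_x = sum_{k=1}^{n} k_p_x
k_p_x values:
  1_p_x = 0.988
  2_p_x = 0.956384
  3_p_x = 0.924823
  4_p_x = 0.89153
  5_p_x = 0.85676
  6_p_x = 0.821633
  7_p_x = 0.786303
e_x = 6.2254


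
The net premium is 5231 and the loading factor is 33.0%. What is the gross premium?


Gross = net * (1 + loading)
= 5231 * (1 + 0.33)
= 5231 * 1.33
= 6957.23


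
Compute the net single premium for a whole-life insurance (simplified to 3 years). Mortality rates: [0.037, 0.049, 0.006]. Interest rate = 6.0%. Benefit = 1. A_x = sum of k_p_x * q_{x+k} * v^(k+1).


v = 0.943396
Year 0: k_p_x=1.0, q=0.037, term=0.034906
Year 1: k_p_x=0.963, q=0.049, term=0.041996
Year 2: k_p_x=0.915813, q=0.006, term=0.004614
A_x = 0.0815


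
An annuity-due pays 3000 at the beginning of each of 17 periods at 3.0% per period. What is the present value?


PV_due = PMT * (1-(1+i)^(-n))/i * (1+i)
PV_immediate = 39498.3554
PV_due = 39498.3554 * 1.03
= 40683.3061
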